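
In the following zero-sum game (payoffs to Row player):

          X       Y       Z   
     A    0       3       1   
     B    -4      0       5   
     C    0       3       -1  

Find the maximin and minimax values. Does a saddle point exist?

Maximin = 0, Minimax = 0, Saddle: True

Work:
Row minimums: [0, -4, -1] → maximin = 0
Column maximums: [0, 3, 5] → minimax = 0
Saddle point exists! Game value = 0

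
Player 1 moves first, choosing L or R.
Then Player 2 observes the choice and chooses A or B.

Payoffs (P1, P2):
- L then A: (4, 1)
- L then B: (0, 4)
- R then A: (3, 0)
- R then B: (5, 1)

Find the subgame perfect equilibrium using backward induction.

P1 plays R, P2 plays B after L and B after R; Payoff (5, 1)

Work:
Backward induction:
After L: P2 chooses B → P1 gets 0
After R: P2 chooses B → P1 gets 5
P1 chooses R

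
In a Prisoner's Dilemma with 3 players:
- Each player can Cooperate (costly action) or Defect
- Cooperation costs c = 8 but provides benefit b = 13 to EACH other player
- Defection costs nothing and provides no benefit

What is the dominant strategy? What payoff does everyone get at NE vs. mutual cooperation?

Dominant: Defect; NE payoff = 0; Coop payoff = 18

Work:
Defect dominates (saves cost c = 8, benefit to others is external)
NE: All defect → everyone gets 0
If all cooperate: each receives (2)×13 - 8 = 18
Social dilemma: 18 > 0 but NE gives 0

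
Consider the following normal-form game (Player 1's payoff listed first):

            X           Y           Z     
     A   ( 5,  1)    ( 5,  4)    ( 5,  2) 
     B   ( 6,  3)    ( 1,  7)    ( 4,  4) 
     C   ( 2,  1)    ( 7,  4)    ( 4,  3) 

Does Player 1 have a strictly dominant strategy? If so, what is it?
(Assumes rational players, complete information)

No strictly dominant strategy exists for Player 1

Work:
A strategy strictly dominates another if it gives a strictly higher payoff against every opponent action. Compare each pair of P1's strategies column-by-column:
  A vs B: [5 vs 6, 5 vs 1, 5 vs 4] → A does not strictly dominate B (column X: 5 ≤ 6)
  A vs C: [5 vs 2, 5 vs 7, 5 vs 4] → A does not strictly dominate C (column Y: 5 ≤ 7)
  B vs A: [6 vs 5, 1 vs 5, 4 vs 5] → B does not strictly dominate A (column Y: 1 ≤ 5)
  B vs C: [6 vs 2, 1 vs 7, 4 vs 4] → B does not strictly dominate C (column Y: 1 ≤ 7)
  C vs A: [2 vs 5, 7 vs 5, 4 vs 5] → C does not strictly dominate A (column X: 2 ≤ 5)
  C vs B: [2 vs 6, 7 vs 1, 4 vs 4] → C does not strictly dominate B (column X: 2 ≤ 6)
No single strategy strictly dominates all others → no strictly dominant strategy.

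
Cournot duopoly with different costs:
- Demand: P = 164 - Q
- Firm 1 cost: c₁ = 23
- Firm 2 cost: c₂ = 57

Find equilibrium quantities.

q₁* = 58.33, q₂* = 24.33

Work:
Reaction: q₁ = (164 - 23 - q₂)/2
Reaction: q₂ = (164 - 57 - q₁)/2
Solve simultaneously:
q₁* = (164 - 2×23 + 57)/3 = 58.33
q₂* = (164 - 2×57 + 23)/3 = 24.33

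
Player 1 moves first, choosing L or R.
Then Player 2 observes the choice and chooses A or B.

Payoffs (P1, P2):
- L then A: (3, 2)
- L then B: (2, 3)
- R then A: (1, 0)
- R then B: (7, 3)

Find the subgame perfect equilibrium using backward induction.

P1 plays R, P2 plays B after L and B after R; Payoff (7, 3)

Work:
Backward induction:
After L: P2 chooses B → P1 gets 2
After R: P2 chooses B → P1 gets 7
P1 chooses R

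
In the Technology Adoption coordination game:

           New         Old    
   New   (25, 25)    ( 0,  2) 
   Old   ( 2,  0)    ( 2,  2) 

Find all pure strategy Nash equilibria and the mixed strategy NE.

Pure NE: (New, New) and (Old, Old); Mixed NE: p = 0.08, q = 0.08

Work:
Check pure NE:
(New, New): (25, 25) - no unilateral deviation beneficial
(Old, Old): (2, 2) - no unilateral deviation beneficial
Mixed NE: P1 plays New with p = 0.08, P2 plays New with q = 0.08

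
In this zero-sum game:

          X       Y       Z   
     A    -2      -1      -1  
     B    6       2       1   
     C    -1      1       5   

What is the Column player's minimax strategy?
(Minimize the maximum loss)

Column should play Y, value = 2

Work:
Column player minimizes Row's maximum payoff:
Column X: max payoff to Row = 6
Column Y: max payoff to Row = 2
Column Z: max payoff to Row = 5
Minimum is 2, achieved by column Y.
Minimax strategy: Y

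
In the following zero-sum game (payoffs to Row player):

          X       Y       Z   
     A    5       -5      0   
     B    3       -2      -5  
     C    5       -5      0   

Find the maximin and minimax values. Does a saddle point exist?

Maximin = -5, Minimax = -2, Saddle: False

Work:
Row minimums: [-5, -5, -5] → maximin = -5
Column maximums: [5, -2, 0] → minimax = -2
No saddle point (maximin ≠ minimax). Mixed strategy needed.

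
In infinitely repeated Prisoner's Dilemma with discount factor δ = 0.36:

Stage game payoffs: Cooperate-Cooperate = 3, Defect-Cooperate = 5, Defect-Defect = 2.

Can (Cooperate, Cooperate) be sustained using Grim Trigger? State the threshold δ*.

δ* = 0.6667; since δ = 0.36 < 0.6667, cooperation cannot be sustained

Work:
For Grim Trigger:
Cooperate forever: 3/(1-δ)
Defect then punished: 5 + 2·δ/(1-δ)
Need: 3/(1-δ) ≥ 5 + 2·δ/(1-δ)
Solving: δ ≥ (T-R)/(T-P) = (5-3)/(5-2) = 0.6667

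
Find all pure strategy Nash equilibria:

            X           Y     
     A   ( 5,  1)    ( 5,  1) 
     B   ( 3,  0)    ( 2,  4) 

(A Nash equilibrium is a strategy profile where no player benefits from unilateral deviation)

Nash equilibrium: (A, X), (A, Y)

Work:
Best responses:
  P1 vs X: payoffs [5, 3] → best response A (payoff 5)
  P1 vs Y: payoffs [5, 2] → best response A (payoff 5)
  P2 vs A: payoffs [1, 1] → best response X/Y (payoff 1)
  P2 vs B: payoffs [0, 4] → best response Y (payoff 4)
Mutual best responses: (A,X), (A,Y) → Nash equilibria.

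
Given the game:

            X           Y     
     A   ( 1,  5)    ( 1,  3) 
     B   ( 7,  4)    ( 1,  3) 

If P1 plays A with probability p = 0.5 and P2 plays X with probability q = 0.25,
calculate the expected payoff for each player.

E[P1] = 1.75, E[P2] = 3.375

Work:
E[P1] = p·q·π₁(A,X) + p·(1-q)·π₁(A,Y) + (1-p)·q·π₁(B,X) + (1-p)·(1-q)·π₁(B,Y)
= 0.5·0.25·1 + 0.5·0.75·1 + 0.5·0.25·7 + 0.5·0.75·1
= 1.75

E[P2] = 3.375 (similar calculation)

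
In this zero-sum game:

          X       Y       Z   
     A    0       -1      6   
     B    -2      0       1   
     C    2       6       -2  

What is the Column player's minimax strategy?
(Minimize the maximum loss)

Column should play X, value = 2

Work:
Column player minimizes Row's maximum payoff:
Column X: max payoff to Row = 2
Column Y: max payoff to Row = 6
Column Z: max payoff to Row = 6
Minimum is 2, achieved by column X.
Minimax strategy: X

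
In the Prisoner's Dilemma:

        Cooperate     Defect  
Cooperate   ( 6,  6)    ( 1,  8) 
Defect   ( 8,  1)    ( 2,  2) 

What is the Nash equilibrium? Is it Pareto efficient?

(Defect, Defect) is NE; not Pareto efficient

Work:
Defect dominates Cooperate for both players:
If P2 cooperates: Defect (8) > Cooperate (6)
If P2 defects: Defect (2) > Cooperate (1)
NE: (Defect, Defect) with payoff (2, 2)
But (Cooperate, Cooperate) = (6, 6) Pareto dominates (2, 2)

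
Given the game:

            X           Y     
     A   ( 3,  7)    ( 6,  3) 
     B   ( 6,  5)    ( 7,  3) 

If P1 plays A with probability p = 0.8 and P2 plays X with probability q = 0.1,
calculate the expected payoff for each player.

E[P1] = 5.94, E[P2] = 3.36

Work:
E[P1] = p·q·π₁(A,X) + p·(1-q)·π₁(A,Y) + (1-p)·q·π₁(B,X) + (1-p)·(1-q)·π₁(B,Y)
= 0.8·0.1·3 + 0.8·0.9·6 + 0.2·0.1·6 + 0.2·0.9·7
= 5.94

E[P2] = 3.36 (similar calculation)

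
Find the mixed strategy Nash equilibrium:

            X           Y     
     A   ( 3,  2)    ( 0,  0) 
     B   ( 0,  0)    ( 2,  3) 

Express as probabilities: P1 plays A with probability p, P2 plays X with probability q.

p = 0.6, q = 0.4

Work:
Find probabilities that make opponent indifferent:
P2 chooses q to make P1 indifferent between A and B
P1 chooses p to make P2 indifferent between X and Y
Mixed NE: P1 plays (A: 0.6, B: 0.4), P2 plays (X: 0.4, Y: 0.6)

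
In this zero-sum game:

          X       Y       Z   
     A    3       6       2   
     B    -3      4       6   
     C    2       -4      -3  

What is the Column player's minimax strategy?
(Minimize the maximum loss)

Column should play X, value = 3

Work:
Column player minimizes Row's maximum payoff:
Column X: max payoff to Row = 3
Column Y: max payoff to Row = 6
Column Z: max payoff to Row = 6
Minimum is 3, achieved by column X.
Minimax strategy: X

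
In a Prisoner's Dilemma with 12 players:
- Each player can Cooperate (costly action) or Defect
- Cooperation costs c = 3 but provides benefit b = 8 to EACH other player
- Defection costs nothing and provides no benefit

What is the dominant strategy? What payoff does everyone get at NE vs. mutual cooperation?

Dominant: Defect; NE payoff = 0; Coop payoff = 85

Work:
Defect dominates (saves cost c = 3, benefit to others is external)
NE: All defect → everyone gets 0
If all cooperate: each receives (11)×8 - 3 = 85
Social dilemma: 85 > 0 but NE gives 0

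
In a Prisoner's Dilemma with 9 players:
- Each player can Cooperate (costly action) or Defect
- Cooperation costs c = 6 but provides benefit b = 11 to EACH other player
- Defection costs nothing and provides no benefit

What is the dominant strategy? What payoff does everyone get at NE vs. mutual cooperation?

Dominant: Defect; NE payoff = 0; Coop payoff = 82

Work:
Defect dominates (saves cost c = 6, benefit to others is external)
NE: All defect → everyone gets 0
If all cooperate: each receives (8)×11 - 6 = 82
Social dilemma: 82 > 0 but NE gives 0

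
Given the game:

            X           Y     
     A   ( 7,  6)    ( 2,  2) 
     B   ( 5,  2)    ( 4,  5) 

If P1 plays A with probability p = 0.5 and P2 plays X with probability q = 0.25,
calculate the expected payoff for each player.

E[P1] = 3.75, E[P2] = 3.625

Work:
E[P1] = p·q·π₁(A,X) + p·(1-q)·π₁(A,Y) + (1-p)·q·π₁(B,X) + (1-p)·(1-q)·π₁(B,Y)
= 0.5·0.25·7 + 0.5·0.75·2 + 0.5·0.25·5 + 0.5·0.75·4
= 3.75

E[P2] = 3.625 (similar calculation)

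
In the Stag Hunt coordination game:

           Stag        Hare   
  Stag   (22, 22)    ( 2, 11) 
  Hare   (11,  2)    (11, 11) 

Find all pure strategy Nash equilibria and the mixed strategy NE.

Pure NE: (Stag, Stag) and (Hare, Hare); Mixed NE: p = 0.45, q = 0.45

Work:
Check pure NE:
(Stag, Stag): (22, 22) - no unilateral deviation beneficial
(Hare, Hare): (11, 11) - no unilateral deviation beneficial
Mixed NE: P1 plays Stag with p = 0.45, P2 plays Stag with q = 0.45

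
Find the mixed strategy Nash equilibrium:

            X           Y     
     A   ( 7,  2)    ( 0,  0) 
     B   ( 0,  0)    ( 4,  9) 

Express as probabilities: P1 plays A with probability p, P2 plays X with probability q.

p = 0.8182, q = 0.3636

Work:
Find probabilities that make opponent indifferent:
P2 chooses q to make P1 indifferent between A and B
P1 chooses p to make P2 indifferent between X and Y
Mixed NE: P1 plays (A: 0.8182, B: 0.1818), P2 plays (X: 0.3636, Y: 0.6364)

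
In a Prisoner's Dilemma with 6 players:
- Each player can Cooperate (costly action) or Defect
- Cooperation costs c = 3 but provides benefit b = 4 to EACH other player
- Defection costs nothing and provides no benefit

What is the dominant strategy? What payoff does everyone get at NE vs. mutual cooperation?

Dominant: Defect; NE payoff = 0; Coop payoff = 17

Work:
Defect dominates (saves cost c = 3, benefit to others is external)
NE: All defect → everyone gets 0
If all cooperate: each receives (5)×4 - 3 = 17
Social dilemma: 17 > 0 but NE gives 0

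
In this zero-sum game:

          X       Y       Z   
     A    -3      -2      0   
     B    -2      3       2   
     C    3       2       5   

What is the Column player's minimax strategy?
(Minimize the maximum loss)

Column should play X or Y (all achieve the minimum), value = 3

Work:
Column player minimizes Row's maximum payoff:
Column X: max payoff to Row = 3
Column Y: max payoff to Row = 3
Column Z: max payoff to Row = 5
Minimum is 3, achieved by columns X, Y (tied).
Each of X or Y is a minimax strategy.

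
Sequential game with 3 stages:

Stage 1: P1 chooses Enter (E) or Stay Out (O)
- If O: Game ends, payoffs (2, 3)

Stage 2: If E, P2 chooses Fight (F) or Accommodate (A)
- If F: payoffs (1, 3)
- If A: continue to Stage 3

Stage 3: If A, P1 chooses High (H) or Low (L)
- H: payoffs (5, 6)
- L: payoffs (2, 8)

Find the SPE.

SPE: (E, A, H); Outcome (5, 6)

Work:
Stage 3: P1 chooses H (5 vs 2)
Stage 2: P2: F->3, A->6 (anticipating H). Choose A
Stage 1: P1: O->2, E->5 (anticipating A, H). Choose E
SPE path: E -> A -> H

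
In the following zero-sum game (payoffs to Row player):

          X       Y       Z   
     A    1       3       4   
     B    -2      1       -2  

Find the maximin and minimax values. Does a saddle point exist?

Maximin = 1, Minimax = 1, Saddle: True

Work:
Row minimums: [1, -2] → maximin = 1
Column maximums: [1, 3, 4] → minimax = 1
Saddle point exists! Game value = 1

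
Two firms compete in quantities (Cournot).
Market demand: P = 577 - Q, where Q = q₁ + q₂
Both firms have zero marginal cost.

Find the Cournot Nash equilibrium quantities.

q₁* = q₂* = 192.33; P* = 192.33

Work:
Profit: π_i = P·q_i = (a - q_i - q_j)·q_i
FOC: ∂π_i/∂q_i = a - 2q_i - q_j = 0
Reaction function: q_i = (577 - q_j)/2
Symmetry: q* = 577/3 = 192.33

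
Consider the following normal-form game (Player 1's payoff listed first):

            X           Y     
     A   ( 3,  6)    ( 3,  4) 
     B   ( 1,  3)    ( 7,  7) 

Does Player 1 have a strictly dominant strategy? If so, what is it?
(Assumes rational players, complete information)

No strictly dominant strategy exists for Player 1

Work:
A strategy strictly dominates another if it gives a strictly higher payoff against every opponent action. Compare each pair of P1's strategies column-by-column:
  A vs B: [3 vs 1, 3 vs 7] → A does not strictly dominate B (column Y: 3 ≤ 7)
  B vs A: [1 vs 3, 7 vs 3] → B does not strictly dominate A (column X: 1 ≤ 3)
No single strategy strictly dominates all others → no strictly dominant strategy.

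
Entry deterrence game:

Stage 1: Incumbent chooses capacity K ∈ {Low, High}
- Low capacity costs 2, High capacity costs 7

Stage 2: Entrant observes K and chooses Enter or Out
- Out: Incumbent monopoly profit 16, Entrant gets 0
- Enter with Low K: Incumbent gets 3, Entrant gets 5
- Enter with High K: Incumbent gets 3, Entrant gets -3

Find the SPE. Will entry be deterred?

SPE: (High, Enter|Low, Out|High); Entry deterred. Incumbent net profit = 9

Work:
After Low K: Entrant enters (5 > 0)
After High K: Entrant stays out (-3 < 0)
Incumbent: Low → 3−2=1, High → 16−7=9
Incumbent chooses High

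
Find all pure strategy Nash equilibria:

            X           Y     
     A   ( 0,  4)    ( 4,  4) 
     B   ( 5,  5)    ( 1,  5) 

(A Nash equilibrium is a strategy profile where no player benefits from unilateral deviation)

Nash equilibrium: (A, Y), (B, X)

Work:
Best responses:
  P1 vs X: payoffs [0, 5] → best response B (payoff 5)
  P1 vs Y: payoffs [4, 1] → best response A (payoff 4)
  P2 vs A: payoffs [4, 4] → best response X/Y (payoff 4)
  P2 vs B: payoffs [5, 5] → best response X/Y (payoff 5)
Mutual best responses: (A,Y), (B,X) → Nash equilibria.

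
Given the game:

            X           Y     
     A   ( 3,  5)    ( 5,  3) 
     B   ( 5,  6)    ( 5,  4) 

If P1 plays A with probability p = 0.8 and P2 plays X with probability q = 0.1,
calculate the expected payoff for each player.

E[P1] = 4.84, E[P2] = 3.4

Work:
E[P1] = p·q·π₁(A,X) + p·(1-q)·π₁(A,Y) + (1-p)·q·π₁(B,X) + (1-p)·(1-q)·π₁(B,Y)
= 0.8·0.1·3 + 0.8·0.9·5 + 0.2·0.1·5 + 0.2·0.9·5
= 4.84

E[P2] = 3.4 (similar calculation)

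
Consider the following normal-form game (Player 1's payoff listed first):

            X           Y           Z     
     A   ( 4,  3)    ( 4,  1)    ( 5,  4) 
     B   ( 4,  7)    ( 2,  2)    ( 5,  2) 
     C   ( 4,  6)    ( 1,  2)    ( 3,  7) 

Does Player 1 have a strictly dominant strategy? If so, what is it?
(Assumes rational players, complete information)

No strictly dominant strategy exists for Player 1

Work:
A strategy strictly dominates another if it gives a strictly higher payoff against every opponent action. Compare each pair of P1's strategies column-by-column:
  A vs B: [4 vs 4, 4 vs 2, 5 vs 5] → A does not strictly dominate B (column X: 4 ≤ 4)
  A vs C: [4 vs 4, 4 vs 1, 5 vs 3] → A does not strictly dominate C (column X: 4 ≤ 4)
  B vs A: [4 vs 4, 2 vs 4, 5 vs 5] → B does not strictly dominate A (column X: 4 ≤ 4)
  B vs C: [4 vs 4, 2 vs 1, 5 vs 3] → B does not strictly dominate C (column X: 4 ≤ 4)
  C vs A: [4 vs 4, 1 vs 4, 3 vs 5] → C does not strictly dominate A (column X: 4 ≤ 4)
  C vs B: [4 vs 4, 1 vs 2, 3 vs 5] → C does not strictly dominate B (column X: 4 ≤ 4)
No single strategy strictly dominates all others → no strictly dominant strategy.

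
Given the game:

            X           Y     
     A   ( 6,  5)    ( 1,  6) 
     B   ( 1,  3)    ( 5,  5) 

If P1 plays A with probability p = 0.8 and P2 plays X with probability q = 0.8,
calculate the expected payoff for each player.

E[P1] = 4.36, E[P2] = 4.84

Work:
E[P1] = p·q·π₁(A,X) + p·(1-q)·π₁(A,Y) + (1-p)·q·π₁(B,X) + (1-p)·(1-q)·π₁(B,Y)
= 0.8·0.8·6 + 0.8·0.2·1 + 0.2·0.8·1 + 0.2·0.2·5
= 4.36

E[P2] = 4.84 (similar calculation)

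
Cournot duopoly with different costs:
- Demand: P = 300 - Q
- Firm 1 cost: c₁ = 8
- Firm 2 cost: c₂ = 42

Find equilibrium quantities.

q₁* = 108.67, q₂* = 74.67

Work:
Reaction: q₁ = (300 - 8 - q₂)/2
Reaction: q₂ = (300 - 42 - q₁)/2
Solve simultaneously:
q₁* = (300 - 2×8 + 42)/3 = 108.67
q₂* = (300 - 2×42 + 8)/3 = 74.67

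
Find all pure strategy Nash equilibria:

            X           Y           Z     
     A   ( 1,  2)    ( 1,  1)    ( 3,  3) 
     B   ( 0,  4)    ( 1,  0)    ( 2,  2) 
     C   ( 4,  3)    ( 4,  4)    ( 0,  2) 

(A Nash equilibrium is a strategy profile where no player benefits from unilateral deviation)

Nash equilibrium: (A, Z), (C, Y)

Work:
Best responses:
  P1 vs X: payoffs [1, 0, 4] → best response C (payoff 4)
  P1 vs Y: payoffs [1, 1, 4] → best response C (payoff 4)
  P1 vs Z: payoffs [3, 2, 0] → best response A (payoff 3)
  P2 vs A: payoffs [2, 1, 3] → best response Z (payoff 3)
  P2 vs B: payoffs [4, 0, 2] → best response X (payoff 4)
  P2 vs C: payoffs [3, 4, 2] → best response Y (payoff 4)
Mutual best responses: (A,Z), (C,Y) → Nash equilibria.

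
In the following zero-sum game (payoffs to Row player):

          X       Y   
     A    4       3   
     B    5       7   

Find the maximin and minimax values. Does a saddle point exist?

Maximin = 5, Minimax = 5, Saddle: True

Work:
Row minimums: [3, 5] → maximin = 5
Column maximums: [5, 7] → minimax = 5
Saddle point exists! Game value = 5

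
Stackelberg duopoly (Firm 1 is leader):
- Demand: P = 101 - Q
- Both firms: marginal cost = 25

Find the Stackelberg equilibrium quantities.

q₁* (leader) = 38.0, q₂* (follower) = 19.0

Work:
Follower's reaction: q₂ = (a - c - q₁)/2
Leader substitutes: π₁ = q₁·(a - q₁ - (a-c-q₁)/2 - c)
FOC: q₁* = (101 - 25)/2 = 38.00
Then: q₂* = (101 - 25 - 38.0)/2 = 19.00
Leader has first-mover advantage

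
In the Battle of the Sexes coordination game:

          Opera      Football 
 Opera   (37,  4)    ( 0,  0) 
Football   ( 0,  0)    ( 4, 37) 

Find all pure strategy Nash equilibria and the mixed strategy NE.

Pure NE: (Opera, Opera) and (Football, Football); Mixed NE: p = 0.9024, q = 0.0976

Work:
Check pure NE:
(Opera, Opera): (37, 4) - no unilateral deviation beneficial
(Football, Football): (4, 37) - no unilateral deviation beneficial
Mixed NE: P1 plays Opera with p = 0.9024, P2 plays Opera with q = 0.0976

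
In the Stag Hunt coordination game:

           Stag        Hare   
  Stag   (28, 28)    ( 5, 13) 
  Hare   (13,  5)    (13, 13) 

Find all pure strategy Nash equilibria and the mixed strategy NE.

Pure NE: (Stag, Stag) and (Hare, Hare); Mixed NE: p = 0.3478, q = 0.3478

Work:
Check pure NE:
(Stag, Stag): (28, 28) - no unilateral deviation beneficial
(Hare, Hare): (13, 13) - no unilateral deviation beneficial
Mixed NE: P1 plays Stag with p = 0.3478, P2 plays Stag with q = 0.3478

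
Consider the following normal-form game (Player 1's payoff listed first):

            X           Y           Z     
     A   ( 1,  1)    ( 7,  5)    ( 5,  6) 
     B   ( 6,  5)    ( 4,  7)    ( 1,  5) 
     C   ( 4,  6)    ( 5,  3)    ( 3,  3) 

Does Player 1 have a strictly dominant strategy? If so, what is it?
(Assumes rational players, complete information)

No strictly dominant strategy exists for Player 1

Work:
A strategy strictly dominates another if it gives a strictly higher payoff against every opponent action. Compare each pair of P1's strategies column-by-column:
  A vs B: [1 vs 6, 7 vs 4, 5 vs 1] → A does not strictly dominate B (column X: 1 ≤ 6)
  A vs C: [1 vs 4, 7 vs 5, 5 vs 3] → A does not strictly dominate C (column X: 1 ≤ 4)
  B vs A: [6 vs 1, 4 vs 7, 1 vs 5] → B does not strictly dominate A (column Y: 4 ≤ 7)
  B vs C: [6 vs 4, 4 vs 5, 1 vs 3] → B does not strictly dominate C (column Y: 4 ≤ 5)
  C vs A: [4 vs 1, 5 vs 7, 3 vs 5] → C does not strictly dominate A (column Y: 5 ≤ 7)
  C vs B: [4 vs 6, 5 vs 4, 3 vs 1] → C does not strictly dominate B (column X: 4 ≤ 6)
No single strategy strictly dominates all others → no strictly dominant strategy.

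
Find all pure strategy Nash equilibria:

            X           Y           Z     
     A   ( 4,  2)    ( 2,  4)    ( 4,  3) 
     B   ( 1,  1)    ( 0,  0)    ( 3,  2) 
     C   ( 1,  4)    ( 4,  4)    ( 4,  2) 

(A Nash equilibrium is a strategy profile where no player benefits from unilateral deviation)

Nash equilibrium: (C, Y)

Work:
Best responses:
  P1 vs X: payoffs [4, 1, 1] → best response A (payoff 4)
  P1 vs Y: payoffs [2, 0, 4] → best response C (payoff 4)
  P1 vs Z: payoffs [4, 3, 4] → best response A/C (payoff 4)
  P2 vs A: payoffs [2, 4, 3] → best response Y (payoff 4)
  P2 vs B: payoffs [1, 0, 2] → best response Z (payoff 2)
  P2 vs C: payoffs [4, 4, 2] → best response X/Y (payoff 4)
Mutual best responses: (C,Y) → Nash equilibria.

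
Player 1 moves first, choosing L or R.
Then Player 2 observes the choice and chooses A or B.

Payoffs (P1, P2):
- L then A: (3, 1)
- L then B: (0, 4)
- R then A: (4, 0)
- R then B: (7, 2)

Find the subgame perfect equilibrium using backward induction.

P1 plays R, P2 plays B after L and B after R; Payoff (7, 2)

Work:
Backward induction:
After L: P2 chooses B → P1 gets 0
After R: P2 chooses B → P1 gets 7
P1 chooses R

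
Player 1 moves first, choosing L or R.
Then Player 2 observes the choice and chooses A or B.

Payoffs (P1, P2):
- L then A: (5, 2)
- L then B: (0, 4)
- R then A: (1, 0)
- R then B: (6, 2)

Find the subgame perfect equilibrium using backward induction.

P1 plays R, P2 plays B after L and B after R; Payoff (6, 2)

Work:
Backward induction:
After L: P2 chooses B → P1 gets 0
After R: P2 chooses B → P1 gets 6
P1 chooses R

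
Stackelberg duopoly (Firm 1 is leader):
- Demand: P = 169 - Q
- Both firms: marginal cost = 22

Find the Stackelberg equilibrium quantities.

q₁* (leader) = 73.5, q₂* (follower) = 36.75

Work:
Follower's reaction: q₂ = (a - c - q₁)/2
Leader substitutes: π₁ = q₁·(a - q₁ - (a-c-q₁)/2 - c)
FOC: q₁* = (169 - 22)/2 = 73.50
Then: q₂* = (169 - 22 - 73.5)/2 = 36.75
Leader has first-mover advantage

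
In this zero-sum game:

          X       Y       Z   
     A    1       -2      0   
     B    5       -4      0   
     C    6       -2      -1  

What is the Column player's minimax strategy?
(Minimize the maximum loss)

Column should play Y, value = -2

Work:
Column player minimizes Row's maximum payoff:
Column X: max payoff to Row = 6
Column Y: max payoff to Row = -2
Column Z: max payoff to Row = 0
Minimum is -2, achieved by column Y.
Minimax strategy: Y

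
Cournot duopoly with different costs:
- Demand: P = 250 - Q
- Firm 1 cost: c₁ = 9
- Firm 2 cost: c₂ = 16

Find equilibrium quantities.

q₁* = 82.67, q₂* = 75.67

Work:
Reaction: q₁ = (250 - 9 - q₂)/2
Reaction: q₂ = (250 - 16 - q₁)/2
Solve simultaneously:
q₁* = (250 - 2×9 + 16)/3 = 82.67
q₂* = (250 - 2×16 + 9)/3 = 75.67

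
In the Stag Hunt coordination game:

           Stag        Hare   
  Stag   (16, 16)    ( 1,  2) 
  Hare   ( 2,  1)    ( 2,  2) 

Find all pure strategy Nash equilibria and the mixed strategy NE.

Pure NE: (Stag, Stag) and (Hare, Hare); Mixed NE: p = 0.0667, q = 0.0667

Work:
Check pure NE:
(Stag, Stag): (16, 16) - no unilateral deviation beneficial
(Hare, Hare): (2, 2) - no unilateral deviation beneficial
Mixed NE: P1 plays Stag with p = 0.0667, P2 plays Stag with q = 0.0667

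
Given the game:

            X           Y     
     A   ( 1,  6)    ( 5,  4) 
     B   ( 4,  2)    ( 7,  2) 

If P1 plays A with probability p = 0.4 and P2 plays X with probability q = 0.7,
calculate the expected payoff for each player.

E[P1] = 3.82, E[P2] = 3.36

Work:
E[P1] = p·q·π₁(A,X) + p·(1-q)·π₁(A,Y) + (1-p)·q·π₁(B,X) + (1-p)·(1-q)·π₁(B,Y)
= 0.4·0.7·1 + 0.4·0.3·5 + 0.6·0.7·4 + 0.6·0.3·7
= 3.82

E[P2] = 3.36 (similar calculation)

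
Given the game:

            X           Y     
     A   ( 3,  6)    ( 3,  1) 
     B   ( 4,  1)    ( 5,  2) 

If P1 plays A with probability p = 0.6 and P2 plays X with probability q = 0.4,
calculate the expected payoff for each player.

E[P1] = 3.64, E[P2] = 2.44

Work:
E[P1] = p·q·π₁(A,X) + p·(1-q)·π₁(A,Y) + (1-p)·q·π₁(B,X) + (1-p)·(1-q)·π₁(B,Y)
= 0.6·0.4·3 + 0.6·0.6·3 + 0.4·0.4·4 + 0.4·0.6·5
= 3.64

E[P2] = 2.44 (similar calculation)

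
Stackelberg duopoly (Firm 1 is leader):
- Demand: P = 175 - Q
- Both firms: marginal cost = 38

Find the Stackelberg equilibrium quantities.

q₁* (leader) = 68.5, q₂* (follower) = 34.25

Work:
Follower's reaction: q₂ = (a - c - q₁)/2
Leader substitutes: π₁ = q₁·(a - q₁ - (a-c-q₁)/2 - c)
FOC: q₁* = (175 - 38)/2 = 68.50
Then: q₂* = (175 - 38 - 68.5)/2 = 34.25
Leader has first-mover advantage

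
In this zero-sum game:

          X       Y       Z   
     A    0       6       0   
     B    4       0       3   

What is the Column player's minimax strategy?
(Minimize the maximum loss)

Column should play Z, value = 3

Work:
Column player minimizes Row's maximum payoff:
Column X: max payoff to Row = 4
Column Y: max payoff to Row = 6
Column Z: max payoff to Row = 3
Minimum is 3, achieved by column Z.
Minimax strategy: Z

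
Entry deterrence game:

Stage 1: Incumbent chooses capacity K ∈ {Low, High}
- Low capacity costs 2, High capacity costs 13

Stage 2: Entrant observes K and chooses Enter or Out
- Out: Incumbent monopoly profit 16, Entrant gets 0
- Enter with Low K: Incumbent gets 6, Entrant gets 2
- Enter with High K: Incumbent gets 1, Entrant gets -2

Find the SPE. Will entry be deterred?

SPE: (Low, Enter|Low, Out|High); Entry not deterred. Incumbent net profit = 4, Entrant gets 2

Work:
After Low K: Entrant enters (2 > 0)
After High K: Entrant stays out (-2 < 0)
Incumbent: Low → 6−2=4, High → 16−13=3
Incumbent chooses Low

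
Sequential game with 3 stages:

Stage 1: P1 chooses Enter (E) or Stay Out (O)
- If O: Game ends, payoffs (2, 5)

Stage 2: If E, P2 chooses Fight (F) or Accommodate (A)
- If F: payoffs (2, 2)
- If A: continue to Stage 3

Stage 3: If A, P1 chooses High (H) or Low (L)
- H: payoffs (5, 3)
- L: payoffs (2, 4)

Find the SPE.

SPE: (E, A, H); Outcome (5, 3)

Work:
Stage 3: P1 chooses H (5 vs 2)
Stage 2: P2: F->2, A->3 (anticipating H). Choose A
Stage 1: P1: O->2, E->5 (anticipating A, H). Choose E
SPE path: E -> A -> H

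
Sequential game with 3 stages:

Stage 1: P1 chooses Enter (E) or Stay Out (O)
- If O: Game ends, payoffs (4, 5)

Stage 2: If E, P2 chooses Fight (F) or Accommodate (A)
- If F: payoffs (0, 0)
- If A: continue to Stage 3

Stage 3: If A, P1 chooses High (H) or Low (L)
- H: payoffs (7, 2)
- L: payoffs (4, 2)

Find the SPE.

SPE: (E, A, H); Outcome (7, 2)

Work:
Stage 3: P1 chooses H (7 vs 4)
Stage 2: P2: F->0, A->2 (anticipating H). Choose A
Stage 1: P1: O->4, E->7 (anticipating A, H). Choose E
SPE path: E -> A -> H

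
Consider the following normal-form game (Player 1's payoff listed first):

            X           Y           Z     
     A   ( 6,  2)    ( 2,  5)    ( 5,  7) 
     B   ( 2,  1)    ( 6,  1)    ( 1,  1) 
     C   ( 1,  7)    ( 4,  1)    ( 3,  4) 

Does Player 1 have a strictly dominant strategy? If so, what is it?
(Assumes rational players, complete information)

No strictly dominant strategy exists for Player 1

Work:
A strategy strictly dominates another if it gives a strictly higher payoff against every opponent action. Compare each pair of P1's strategies column-by-column:
  A vs B: [6 vs 2, 2 vs 6, 5 vs 1] → A does not strictly dominate B (column Y: 2 ≤ 6)
  A vs C: [6 vs 1, 2 vs 4, 5 vs 3] → A does not strictly dominate C (column Y: 2 ≤ 4)
  B vs A: [2 vs 6, 6 vs 2, 1 vs 5] → B does not strictly dominate A (column X: 2 ≤ 6)
  B vs C: [2 vs 1, 6 vs 4, 1 vs 3] → B does not strictly dominate C (column Z: 1 ≤ 3)
  C vs A: [1 vs 6, 4 vs 2, 3 vs 5] → C does not strictly dominate A (column X: 1 ≤ 6)
  C vs B: [1 vs 2, 4 vs 6, 3 vs 1] → C does not strictly dominate B (column X: 1 ≤ 2)
No single strategy strictly dominates all others → no strictly dominant strategy.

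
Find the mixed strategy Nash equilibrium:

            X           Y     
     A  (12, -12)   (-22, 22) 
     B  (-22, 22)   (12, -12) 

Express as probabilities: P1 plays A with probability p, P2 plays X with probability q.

p = 0.5, q = 0.5

Work:
Find probabilities that make opponent indifferent:
P2 chooses q to make P1 indifferent between A and B
P1 chooses p to make P2 indifferent between X and Y
Mixed NE: P1 plays (A: 0.5, B: 0.5), P2 plays (X: 0.5, Y: 0.5)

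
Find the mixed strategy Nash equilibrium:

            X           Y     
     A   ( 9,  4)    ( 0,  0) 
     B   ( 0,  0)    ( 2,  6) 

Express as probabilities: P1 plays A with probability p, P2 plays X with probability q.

p = 0.6, q = 0.1818

Work:
Find probabilities that make opponent indifferent:
P2 chooses q to make P1 indifferent between A and B
P1 chooses p to make P2 indifferent between X and Y
Mixed NE: P1 plays (A: 0.6, B: 0.4), P2 plays (X: 0.1818, Y: 0.8182)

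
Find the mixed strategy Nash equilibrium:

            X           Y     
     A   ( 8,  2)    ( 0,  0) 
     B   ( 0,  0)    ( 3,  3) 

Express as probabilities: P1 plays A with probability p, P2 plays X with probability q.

p = 0.6, q = 0.2727

Work:
Find probabilities that make opponent indifferent:
P2 chooses q to make P1 indifferent between A and B
P1 chooses p to make P2 indifferent between X and Y
Mixed NE: P1 plays (A: 0.6, B: 0.4), P2 plays (X: 0.2727, Y: 0.7273)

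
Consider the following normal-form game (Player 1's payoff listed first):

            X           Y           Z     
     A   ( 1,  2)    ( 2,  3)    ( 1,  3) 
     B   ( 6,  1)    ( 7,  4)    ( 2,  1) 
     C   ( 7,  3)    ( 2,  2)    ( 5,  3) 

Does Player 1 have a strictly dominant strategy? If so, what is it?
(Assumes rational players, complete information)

No strictly dominant strategy exists for Player 1

Work:
A strategy strictly dominates another if it gives a strictly higher payoff against every opponent action. Compare each pair of P1's strategies column-by-column:
  A vs B: [1 vs 6, 2 vs 7, 1 vs 2] → A does not strictly dominate B (column X: 1 ≤ 6)
  A vs C: [1 vs 7, 2 vs 2, 1 vs 5] → A does not strictly dominate C (column X: 1 ≤ 7)
  B vs A: [6 vs 1, 7 vs 2, 2 vs 1] → B strictly dominates A
  B vs C: [6 vs 7, 7 vs 2, 2 vs 5] → B does not strictly dominate C (column X: 6 ≤ 7)
  C vs A: [7 vs 1, 2 vs 2, 5 vs 1] → C does not strictly dominate A (column Y: 2 ≤ 2)
  C vs B: [7 vs 6, 2 vs 7, 5 vs 2] → C does not strictly dominate B (column Y: 2 ≤ 7)
No single strategy strictly dominates all others → no strictly dominant strategy.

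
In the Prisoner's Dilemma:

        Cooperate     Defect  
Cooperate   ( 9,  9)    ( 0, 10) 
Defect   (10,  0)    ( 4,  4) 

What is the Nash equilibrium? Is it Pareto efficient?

(Defect, Defect) is NE; not Pareto efficient

Work:
Defect dominates Cooperate for both players:
If P2 cooperates: Defect (10) > Cooperate (9)
If P2 defects: Defect (4) > Cooperate (0)
NE: (Defect, Defect) with payoff (4, 4)
But (Cooperate, Cooperate) = (9, 9) Pareto dominates (4, 4)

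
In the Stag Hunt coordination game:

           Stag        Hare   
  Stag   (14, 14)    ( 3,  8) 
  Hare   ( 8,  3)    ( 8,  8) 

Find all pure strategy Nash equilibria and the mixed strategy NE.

Pure NE: (Stag, Stag) and (Hare, Hare); Mixed NE: p = 0.4545, q = 0.4545

Work:
Check pure NE:
(Stag, Stag): (14, 14) - no unilateral deviation beneficial
(Hare, Hare): (8, 8) - no unilateral deviation beneficial
Mixed NE: P1 plays Stag with p = 0.4545, P2 plays Stag with q = 0.4545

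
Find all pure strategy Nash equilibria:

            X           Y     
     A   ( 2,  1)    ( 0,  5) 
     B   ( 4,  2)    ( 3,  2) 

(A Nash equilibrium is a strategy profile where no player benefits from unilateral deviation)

Nash equilibrium: (B, X), (B, Y)

Work:
Best responses:
  P1 vs X: payoffs [2, 4] → best response B (payoff 4)
  P1 vs Y: payoffs [0, 3] → best response B (payoff 3)
  P2 vs A: payoffs [1, 5] → best response Y (payoff 5)
  P2 vs B: payoffs [2, 2] → best response X/Y (payoff 2)
Mutual best responses: (B,X), (B,Y) → Nash equilibria.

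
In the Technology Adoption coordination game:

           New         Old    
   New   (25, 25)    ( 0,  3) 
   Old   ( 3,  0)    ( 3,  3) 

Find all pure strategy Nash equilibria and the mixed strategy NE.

Pure NE: (New, New) and (Old, Old); Mixed NE: p = 0.12, q = 0.12

Work:
Check pure NE:
(New, New): (25, 25) - no unilateral deviation beneficial
(Old, Old): (3, 3) - no unilateral deviation beneficial
Mixed NE: P1 plays New with p = 0.12, P2 plays New with q = 0.12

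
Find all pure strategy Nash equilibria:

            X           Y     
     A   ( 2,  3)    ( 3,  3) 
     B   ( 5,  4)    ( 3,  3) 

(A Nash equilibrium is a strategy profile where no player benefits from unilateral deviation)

Nash equilibrium: (A, Y), (B, X)

Work:
Best responses:
  P1 vs X: payoffs [2, 5] → best response B (payoff 5)
  P1 vs Y: payoffs [3, 3] → best response A/B (payoff 3)
  P2 vs A: payoffs [3, 3] → best response X/Y (payoff 3)
  P2 vs B: payoffs [4, 3] → best response X (payoff 4)
Mutual best responses: (A,Y), (B,X) → Nash equilibria.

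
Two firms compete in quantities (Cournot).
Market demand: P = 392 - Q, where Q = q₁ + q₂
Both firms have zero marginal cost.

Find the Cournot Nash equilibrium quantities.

q₁* = q₂* = 130.67; P* = 130.67

Work:
Profit: π_i = P·q_i = (a - q_i - q_j)·q_i
FOC: ∂π_i/∂q_i = a - 2q_i - q_j = 0
Reaction function: q_i = (392 - q_j)/2
Symmetry: q* = 392/3 = 130.67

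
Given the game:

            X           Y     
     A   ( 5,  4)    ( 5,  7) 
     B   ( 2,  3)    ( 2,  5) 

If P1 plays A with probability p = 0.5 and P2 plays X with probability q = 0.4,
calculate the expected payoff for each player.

E[P1] = 3.5, E[P2] = 5.0

Work:
E[P1] = p·q·π₁(A,X) + p·(1-q)·π₁(A,Y) + (1-p)·q·π₁(B,X) + (1-p)·(1-q)·π₁(B,Y)
= 0.5·0.4·5 + 0.5·0.6·5 + 0.5·0.4·2 + 0.5·0.6·2
= 3.5

E[P2] = 5.0 (similar calculation)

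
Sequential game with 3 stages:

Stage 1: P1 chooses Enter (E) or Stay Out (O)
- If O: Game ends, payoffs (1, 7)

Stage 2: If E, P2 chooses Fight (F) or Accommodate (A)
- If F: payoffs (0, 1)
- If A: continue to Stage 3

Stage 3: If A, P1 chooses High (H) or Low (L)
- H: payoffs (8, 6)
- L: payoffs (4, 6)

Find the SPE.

SPE: (E, A, H); Outcome (8, 6)

Work:
Stage 3: P1 chooses H (8 vs 4)
Stage 2: P2: F->1, A->6 (anticipating H). Choose A
Stage 1: P1: O->1, E->8 (anticipating A, H). Choose E
SPE path: E -> A -> H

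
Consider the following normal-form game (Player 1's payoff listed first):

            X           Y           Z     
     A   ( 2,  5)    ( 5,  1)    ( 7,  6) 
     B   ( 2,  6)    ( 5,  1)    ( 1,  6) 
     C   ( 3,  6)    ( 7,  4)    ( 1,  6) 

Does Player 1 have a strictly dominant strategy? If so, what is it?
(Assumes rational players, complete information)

No strictly dominant strategy exists for Player 1

Work:
A strategy strictly dominates another if it gives a strictly higher payoff against every opponent action. Compare each pair of P1's strategies column-by-column:
  A vs B: [2 vs 2, 5 vs 5, 7 vs 1] → A does not strictly dominate B (column X: 2 ≤ 2)
  A vs C: [2 vs 3, 5 vs 7, 7 vs 1] → A does not strictly dominate C (column X: 2 ≤ 3)
  B vs A: [2 vs 2, 5 vs 5, 1 vs 7] → B does not strictly dominate A (column X: 2 ≤ 2)
  B vs C: [2 vs 3, 5 vs 7, 1 vs 1] → B does not strictly dominate C (column X: 2 ≤ 3)
  C vs A: [3 vs 2, 7 vs 5, 1 vs 7] → C does not strictly dominate A (column Z: 1 ≤ 7)
  C vs B: [3 vs 2, 7 vs 5, 1 vs 1] → C does not strictly dominate B (column Z: 1 ≤ 1)
No single strategy strictly dominates all others → no strictly dominant strategy.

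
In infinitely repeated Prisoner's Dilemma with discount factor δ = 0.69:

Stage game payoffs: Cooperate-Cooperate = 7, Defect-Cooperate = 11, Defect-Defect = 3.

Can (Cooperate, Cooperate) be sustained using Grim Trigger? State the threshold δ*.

δ* = 0.5; since δ = 0.69 ≥ 0.5, cooperation can be sustained

Work:
For Grim Trigger:
Cooperate forever: 7/(1-δ)
Defect then punished: 11 + 3·δ/(1-δ)
Need: 7/(1-δ) ≥ 11 + 3·δ/(1-δ)
Solving: δ ≥ (T-R)/(T-P) = (11-7)/(11-3) = 0.5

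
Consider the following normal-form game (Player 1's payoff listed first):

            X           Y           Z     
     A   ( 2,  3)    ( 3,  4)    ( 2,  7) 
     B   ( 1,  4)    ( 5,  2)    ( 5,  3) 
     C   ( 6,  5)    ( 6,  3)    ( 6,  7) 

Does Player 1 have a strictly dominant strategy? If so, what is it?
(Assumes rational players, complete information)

Yes, Player 1's strictly dominant strategy is C

Work:
A strategy strictly dominates another if it gives a strictly higher payoff against every opponent action. Compare each pair of P1's strategies column-by-column:
  A vs B: [2 vs 1, 3 vs 5, 2 vs 5] → A does not strictly dominate B (column Y: 3 ≤ 5)
  A vs C: [2 vs 6, 3 vs 6, 2 vs 6] → A does not strictly dominate C (column X: 2 ≤ 6)
  B vs A: [1 vs 2, 5 vs 3, 5 vs 2] → B does not strictly dominate A (column X: 1 ≤ 2)
  B vs C: [1 vs 6, 5 vs 6, 5 vs 6] → B does not strictly dominate C (column X: 1 ≤ 6)
  C vs A: [6 vs 2, 6 vs 3, 6 vs 2] → C strictly dominates A
  C vs B: [6 vs 1, 6 vs 5, 6 vs 5] → C strictly dominates B
C strictly dominates every other strategy → strictly dominant.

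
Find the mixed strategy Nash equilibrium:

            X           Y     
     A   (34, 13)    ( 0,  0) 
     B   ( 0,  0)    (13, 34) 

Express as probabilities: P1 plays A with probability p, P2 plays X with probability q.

p = 0.7234, q = 0.2766

Work:
Find probabilities that make opponent indifferent:
P2 chooses q to make P1 indifferent between A and B
P1 chooses p to make P2 indifferent between X and Y
Mixed NE: P1 plays (A: 0.7234, B: 0.2766), P2 plays (X: 0.2766, Y: 0.7234)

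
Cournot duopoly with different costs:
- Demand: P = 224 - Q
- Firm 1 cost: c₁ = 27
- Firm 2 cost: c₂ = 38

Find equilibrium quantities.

q₁* = 69.33, q₂* = 58.33

Work:
Reaction: q₁ = (224 - 27 - q₂)/2
Reaction: q₂ = (224 - 38 - q₁)/2
Solve simultaneously:
q₁* = (224 - 2×27 + 38)/3 = 69.33
q₂* = (224 - 2×38 + 27)/3 = 58.33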